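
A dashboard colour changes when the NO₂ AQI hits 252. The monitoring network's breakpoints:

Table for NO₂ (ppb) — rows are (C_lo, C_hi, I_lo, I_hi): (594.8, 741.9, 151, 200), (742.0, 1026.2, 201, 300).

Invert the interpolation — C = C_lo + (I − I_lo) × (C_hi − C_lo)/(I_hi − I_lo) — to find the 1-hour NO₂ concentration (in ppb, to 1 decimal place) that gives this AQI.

AQI 252 lies in the 201–300 band, which corresponds to 742.0–1026.2 ppb.
C = 742.0 + (252−201)×(1026.2−742.0)/(300−201) = 742.0 + 51×284.2/99 ≈ 888.406 ppb → 888.4 ppb to 1 dp.

888.4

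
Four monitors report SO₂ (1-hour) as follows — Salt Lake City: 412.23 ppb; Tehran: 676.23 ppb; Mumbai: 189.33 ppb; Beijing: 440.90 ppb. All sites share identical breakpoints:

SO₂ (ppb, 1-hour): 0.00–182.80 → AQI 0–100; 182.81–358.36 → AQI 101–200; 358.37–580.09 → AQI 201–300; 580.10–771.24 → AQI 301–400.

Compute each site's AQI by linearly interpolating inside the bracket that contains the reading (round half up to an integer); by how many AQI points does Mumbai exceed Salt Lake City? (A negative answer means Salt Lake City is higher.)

-120

Salt Lake City: row 358.37–580.09 (AQI 201–300). (300−201)·(412.23−358.37)/(580.09−358.37) + 201 = 99·53.86/221.72 + 201 ≈ 225.05 → 225.
Tehran: 676.23 lies in 580.10–771.24, so I_lo=301, I_hi=400, C_lo=580.10, C_hi=771.24.
(400−301)/(771.24−580.10) × (676.23−580.10) + 301 = 99/191.14 × 96.13 + 301 ≈ 350.79 → 351.
Mumbai: 189.33 lies in 182.81–358.36, so I_lo=101, I_hi=200, C_lo=182.81, C_hi=358.36.
(200−101)/(358.36−182.81) × (189.33−182.81) + 101 = 99/175.55 × 6.52 + 101 ≈ 104.68 → 105.
Beijing: 440.90 lies in 358.37–580.09, so I_lo=201, I_hi=300, C_lo=358.37, C_hi=580.09.
(300−201)/(580.09−358.37) × (440.90−358.37) + 201 = 99/221.72 × 82.53 + 201 ≈ 237.85 → 238.
AQIs: Salt Lake City=225, Tehran=351, Mumbai=105, Beijing=238. Mumbai (105) − Salt Lake City (225) = -120.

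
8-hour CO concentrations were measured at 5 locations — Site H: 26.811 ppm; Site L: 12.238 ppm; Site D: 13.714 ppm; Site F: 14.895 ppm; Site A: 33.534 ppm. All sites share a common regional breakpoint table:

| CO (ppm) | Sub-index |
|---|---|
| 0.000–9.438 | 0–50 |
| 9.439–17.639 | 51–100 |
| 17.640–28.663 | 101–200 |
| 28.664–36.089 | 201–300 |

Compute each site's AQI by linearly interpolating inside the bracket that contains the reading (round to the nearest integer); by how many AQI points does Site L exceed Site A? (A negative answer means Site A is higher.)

Site H: 26.811 ∈ [17.640, 28.663] ↔ index [101, 200].
101 + (26.811−17.640)·(200−101)/(28.663−17.640) = 101 + 9.171·99/11.023 ≈ 183.37, so AQI = 183.
Site L: 12.238 lies in 9.439–17.639, so I_lo=51, I_hi=100, C_lo=9.439, C_hi=17.639.
(100−51)/(17.639−9.439) × (12.238−9.439) + 51 = 49/8.200 × 2.799 + 51 ≈ 67.73 → 68.
Site D: row 9.439–17.639 (AQI 51–100). (100−51)·(13.714−9.439)/(17.639−9.439) + 51 = 49·4.275/8.200 + 51 ≈ 76.55 → 77.
Site F 14.895: bracket 9.439–17.639 → index 51–100; slope 49/8.200, offset 5.456.
AQI = 51 + 49/8.200·5.456 ≈ 83.60 ⇒ 84.
Site A: row 28.664–36.089 (AQI 201–300). (300−201)·(33.534−28.664)/(36.089−28.664) + 201 = 99·4.870/7.425 + 201 ≈ 265.93 → 266.
AQIs: Site H=183, Site L=68, Site D=77, Site F=84, Site A=266. Site L (68) − Site A (266) = -198.

-198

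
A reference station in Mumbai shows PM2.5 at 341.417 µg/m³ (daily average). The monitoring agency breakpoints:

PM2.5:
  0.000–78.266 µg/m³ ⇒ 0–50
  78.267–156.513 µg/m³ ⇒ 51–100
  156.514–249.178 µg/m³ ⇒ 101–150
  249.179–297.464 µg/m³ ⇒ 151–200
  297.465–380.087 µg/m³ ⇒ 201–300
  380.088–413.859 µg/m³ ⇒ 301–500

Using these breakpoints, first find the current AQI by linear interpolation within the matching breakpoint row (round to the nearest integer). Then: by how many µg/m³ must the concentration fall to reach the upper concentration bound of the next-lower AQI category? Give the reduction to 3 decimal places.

PM2.5 341.417: bracket 297.465–380.087 → index 201–300; slope 99/82.622, offset 43.952.
AQI = 201 + 99/82.622·43.952 ≈ 253.66 ⇒ 254.
Current AQI 254 is in the Very Unhealthy range (201–300). The next-lower category tops out at AQI 200, whose upper concentration bound is 297.464 µg/m³.
Reduction needed = 341.417 − 297.464 = 43.953 µg/m³.

43.953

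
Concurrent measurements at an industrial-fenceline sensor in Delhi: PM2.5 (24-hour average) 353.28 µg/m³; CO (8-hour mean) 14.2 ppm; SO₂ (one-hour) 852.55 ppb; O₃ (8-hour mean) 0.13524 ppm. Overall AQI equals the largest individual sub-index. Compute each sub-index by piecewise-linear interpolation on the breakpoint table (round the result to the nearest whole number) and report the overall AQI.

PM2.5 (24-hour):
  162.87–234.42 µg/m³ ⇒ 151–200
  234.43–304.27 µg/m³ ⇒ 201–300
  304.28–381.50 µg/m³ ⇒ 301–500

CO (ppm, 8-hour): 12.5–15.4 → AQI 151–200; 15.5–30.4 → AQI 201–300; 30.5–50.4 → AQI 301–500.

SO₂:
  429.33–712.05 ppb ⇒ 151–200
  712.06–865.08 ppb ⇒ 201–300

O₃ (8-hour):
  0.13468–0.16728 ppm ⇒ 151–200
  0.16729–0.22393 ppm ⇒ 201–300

427

PM2.5 353.28: bracket 304.28–381.50 → index 301–500; slope 199/77.22, offset 49.00.
AQI = 301 + 199/77.22·49.00 ≈ 427.28 ⇒ 427.
CO: row 12.5–15.4 (AQI 151–200). (200−151)·(14.2−12.5)/(15.4−12.5) + 151 = 49·1.7/2.9 + 151 ≈ 179.72 → 180.
SO₂: 852.55 ∈ [712.06, 865.08] ↔ index [201, 300].
201 + (852.55−712.06)·(300−201)/(865.08−712.06) = 201 + 140.49·99/153.02 ≈ 291.89, so AQI = 292.
O₃: 0.13524 lies in 0.13468–0.16728, so I_lo=151, I_hi=200, C_lo=0.13468, C_hi=0.16728.
(200−151)/(0.16728−0.13468) × (0.13524−0.13468) + 151 = 49/0.03260 × 0.00056 + 151 ≈ 151.84 → 152.
Sub-indices: PM2.5→427, CO→180, SO₂→292, O₃→152. Overall AQI = max = 427; dominant pollutant is PM2.5.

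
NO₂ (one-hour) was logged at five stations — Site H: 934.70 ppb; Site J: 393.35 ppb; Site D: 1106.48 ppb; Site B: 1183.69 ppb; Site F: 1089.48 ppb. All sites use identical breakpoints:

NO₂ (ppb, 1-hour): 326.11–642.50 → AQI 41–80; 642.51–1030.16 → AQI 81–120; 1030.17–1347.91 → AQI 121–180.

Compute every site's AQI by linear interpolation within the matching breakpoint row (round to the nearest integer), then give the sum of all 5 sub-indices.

576

Site H: row 642.51–1030.16 (AQI 81–120). (120−81)·(934.70−642.51)/(1030.16−642.51) + 81 = 39·292.19/387.65 + 81 ≈ 110.40 → 110.
Site J: 393.35 ∈ [326.11, 642.50] ↔ index [41, 80].
41 + (393.35−326.11)·(80−41)/(642.50−326.11) = 41 + 67.24·39/316.39 ≈ 49.29, so AQI = 49.
Site D: row 1030.17–1347.91 (AQI 121–180). (180−121)·(1106.48−1030.17)/(1347.91−1030.17) + 121 = 59·76.31/317.74 + 121 ≈ 135.17 → 135.
Site B: row 1030.17–1347.91 (AQI 121–180). (180−121)·(1183.69−1030.17)/(1347.91−1030.17) + 121 = 59·153.52/317.74 + 121 ≈ 149.51 → 150.
Site F: row 1030.17–1347.91 (AQI 121–180). (180−121)·(1089.48−1030.17)/(1347.91−1030.17) + 121 = 59·59.31/317.74 + 121 ≈ 132.01 → 132.
AQIs: Site H=110, Site J=49, Site D=135, Site B=150, Site F=132. Sum = 110 + 49 + 135 + 150 + 132 = 576.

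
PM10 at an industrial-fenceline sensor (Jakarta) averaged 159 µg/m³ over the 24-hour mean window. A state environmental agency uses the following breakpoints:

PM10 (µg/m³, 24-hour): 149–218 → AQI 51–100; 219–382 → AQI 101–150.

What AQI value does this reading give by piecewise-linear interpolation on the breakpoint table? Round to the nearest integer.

58

PM10: row 149–218 (AQI 51–100). (100−51)·(159−149)/(218−149) + 51 = 49·10/69 + 51 ≈ 58.10 → 58.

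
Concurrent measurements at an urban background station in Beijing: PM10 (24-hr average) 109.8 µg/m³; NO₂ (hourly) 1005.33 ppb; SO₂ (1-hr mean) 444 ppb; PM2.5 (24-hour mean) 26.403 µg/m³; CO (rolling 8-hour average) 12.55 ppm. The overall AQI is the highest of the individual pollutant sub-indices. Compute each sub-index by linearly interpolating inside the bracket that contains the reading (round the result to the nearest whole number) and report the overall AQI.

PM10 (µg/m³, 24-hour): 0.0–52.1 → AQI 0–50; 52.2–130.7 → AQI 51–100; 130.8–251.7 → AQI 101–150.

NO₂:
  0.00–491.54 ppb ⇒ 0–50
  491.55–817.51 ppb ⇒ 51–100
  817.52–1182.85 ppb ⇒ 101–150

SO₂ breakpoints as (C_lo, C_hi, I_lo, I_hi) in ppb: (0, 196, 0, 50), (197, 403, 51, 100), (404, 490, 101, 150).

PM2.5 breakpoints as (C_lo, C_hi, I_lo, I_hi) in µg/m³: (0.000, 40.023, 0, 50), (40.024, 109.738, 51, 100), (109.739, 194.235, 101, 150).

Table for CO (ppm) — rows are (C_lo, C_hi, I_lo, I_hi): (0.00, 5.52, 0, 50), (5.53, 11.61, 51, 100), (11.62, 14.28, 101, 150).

PM10: row 52.2–130.7 (AQI 51–100). (100−51)·(109.8−52.2)/(130.7−52.2) + 51 = 49·57.6/78.5 + 51 ≈ 86.95 → 87.
NO₂: 1005.33 ∈ [817.52, 1182.85] ↔ index [101, 150].
101 + (1005.33−817.52)·(150−101)/(1182.85−817.52) = 101 + 187.81·49/365.33 ≈ 126.19, so AQI = 126.
SO₂ 444: bracket 404–490 → index 101–150; slope 49/86, offset 40.
AQI = 101 + 49/86·40 ≈ 123.79 ⇒ 124.
PM2.5: row 0.000–40.023 (AQI 0–50). (50−0)·(26.403−0.000)/(40.023−0.000) + 0 = 50·26.403/40.023 + 0 ≈ 32.98 → 33.
CO: 12.55 lies in 11.62–14.28, so I_lo=101, I_hi=150, C_lo=11.62, C_hi=14.28.
(150−101)/(14.28−11.62) × (12.55−11.62) + 101 = 49/2.66 × 0.93 + 101 ≈ 118.13 → 118.
Sub-indices: PM10→87, NO₂→126, SO₂→124, PM2.5→33, CO→118. Overall AQI = max = 126; dominant pollutant is NO₂.
AQI 126: Unhealthy for Sensitive Groups.

126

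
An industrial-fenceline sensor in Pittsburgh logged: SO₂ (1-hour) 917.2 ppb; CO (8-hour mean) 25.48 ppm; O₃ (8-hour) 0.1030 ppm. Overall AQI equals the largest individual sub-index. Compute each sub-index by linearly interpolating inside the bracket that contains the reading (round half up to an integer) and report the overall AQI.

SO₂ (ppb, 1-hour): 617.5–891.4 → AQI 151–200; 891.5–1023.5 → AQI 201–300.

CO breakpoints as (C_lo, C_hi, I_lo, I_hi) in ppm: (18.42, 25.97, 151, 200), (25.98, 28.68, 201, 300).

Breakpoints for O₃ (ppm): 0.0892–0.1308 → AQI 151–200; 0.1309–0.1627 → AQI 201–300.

SO₂: 917.2 lies in 891.5–1023.5, so I_lo=201, I_hi=300, C_lo=891.5, C_hi=1023.5.
(300−201)/(1023.5−891.5) × (917.2−891.5) + 201 = 99/132.0 × 25.7 + 201 ≈ 220.28 → 220.
CO: 25.48 ∈ [18.42, 25.97] ↔ index [151, 200].
151 + (25.48−18.42)·(200−151)/(25.97−18.42) = 151 + 7.06·49/7.55 ≈ 196.82, so AQI = 197.
O₃ 0.1030: bracket 0.0892–0.1308 → index 151–200; slope 49/0.0416, offset 0.0138.
AQI = 151 + 49/0.0416·0.0138 ≈ 167.25 ⇒ 167.
Sub-indices: SO₂→220, CO→197, O₃→167. Overall AQI = max = 220; dominant pollutant is SO₂.
AQI 220: Very Unhealthy.

220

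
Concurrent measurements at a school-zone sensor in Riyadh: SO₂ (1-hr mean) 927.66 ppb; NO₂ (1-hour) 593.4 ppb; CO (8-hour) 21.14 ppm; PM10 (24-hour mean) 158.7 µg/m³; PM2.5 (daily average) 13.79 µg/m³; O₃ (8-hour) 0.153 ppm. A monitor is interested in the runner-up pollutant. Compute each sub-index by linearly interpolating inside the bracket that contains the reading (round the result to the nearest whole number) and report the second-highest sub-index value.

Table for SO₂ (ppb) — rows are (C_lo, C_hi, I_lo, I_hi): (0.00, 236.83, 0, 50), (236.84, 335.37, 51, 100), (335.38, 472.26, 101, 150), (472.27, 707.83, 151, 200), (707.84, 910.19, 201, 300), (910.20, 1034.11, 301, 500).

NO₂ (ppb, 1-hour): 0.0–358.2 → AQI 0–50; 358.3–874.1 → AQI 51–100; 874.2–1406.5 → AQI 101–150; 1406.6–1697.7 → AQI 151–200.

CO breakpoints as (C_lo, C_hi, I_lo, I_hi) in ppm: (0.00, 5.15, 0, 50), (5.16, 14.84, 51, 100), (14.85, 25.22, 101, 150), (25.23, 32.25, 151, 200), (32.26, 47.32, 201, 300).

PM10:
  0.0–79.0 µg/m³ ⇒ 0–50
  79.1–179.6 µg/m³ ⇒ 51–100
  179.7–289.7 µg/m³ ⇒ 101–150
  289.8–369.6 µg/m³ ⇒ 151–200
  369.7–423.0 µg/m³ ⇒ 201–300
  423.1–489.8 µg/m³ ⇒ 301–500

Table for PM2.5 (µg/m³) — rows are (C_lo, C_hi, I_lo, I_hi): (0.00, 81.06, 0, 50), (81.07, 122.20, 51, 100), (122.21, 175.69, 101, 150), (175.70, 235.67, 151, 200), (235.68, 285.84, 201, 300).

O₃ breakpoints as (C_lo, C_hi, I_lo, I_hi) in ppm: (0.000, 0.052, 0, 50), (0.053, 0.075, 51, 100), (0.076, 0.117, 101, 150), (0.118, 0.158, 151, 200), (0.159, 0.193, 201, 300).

SO₂: 927.66 ∈ [910.20, 1034.11] ↔ index [301, 500].
301 + (927.66−910.20)·(500−301)/(1034.11−910.20) = 301 + 17.46·199/123.91 ≈ 329.04, so AQI = 329.
NO₂: 593.4 ∈ [358.3, 874.1] ↔ index [51, 100].
51 + (593.4−358.3)·(100−51)/(874.1−358.3) = 51 + 235.1·49/515.8 ≈ 73.33, so AQI = 73.
CO: 21.14 ∈ [14.85, 25.22] ↔ index [101, 150].
101 + (21.14−14.85)·(150−101)/(25.22−14.85) = 101 + 6.29·49/10.37 ≈ 130.72, so AQI = 131.
PM10: row 79.1–179.6 (AQI 51–100). (100−51)·(158.7−79.1)/(179.6−79.1) + 51 = 49·79.6/100.5 + 51 ≈ 89.81 → 90.
PM2.5: 13.79 ∈ [0.00, 81.06] ↔ index [0, 50].
0 + (13.79−0.00)·(50−0)/(81.06−0.00) = 0 + 13.79·50/81.06 ≈ 8.51, so AQI = 9.
O₃: 0.153 lies in 0.118–0.158, so I_lo=151, I_hi=200, C_lo=0.118, C_hi=0.158.
(200−151)/(0.158−0.118) × (0.153−0.118) + 151 = 49/0.040 × 0.035 + 151 ≈ 193.88 → 194.
Sub-indices: SO₂→329, NO₂→73, CO→131, PM10→90, PM2.5→9, O₃→194. Ranked high→low: 329, 194, 131, 90, 73, 9. Second-highest sub-index = 194.

194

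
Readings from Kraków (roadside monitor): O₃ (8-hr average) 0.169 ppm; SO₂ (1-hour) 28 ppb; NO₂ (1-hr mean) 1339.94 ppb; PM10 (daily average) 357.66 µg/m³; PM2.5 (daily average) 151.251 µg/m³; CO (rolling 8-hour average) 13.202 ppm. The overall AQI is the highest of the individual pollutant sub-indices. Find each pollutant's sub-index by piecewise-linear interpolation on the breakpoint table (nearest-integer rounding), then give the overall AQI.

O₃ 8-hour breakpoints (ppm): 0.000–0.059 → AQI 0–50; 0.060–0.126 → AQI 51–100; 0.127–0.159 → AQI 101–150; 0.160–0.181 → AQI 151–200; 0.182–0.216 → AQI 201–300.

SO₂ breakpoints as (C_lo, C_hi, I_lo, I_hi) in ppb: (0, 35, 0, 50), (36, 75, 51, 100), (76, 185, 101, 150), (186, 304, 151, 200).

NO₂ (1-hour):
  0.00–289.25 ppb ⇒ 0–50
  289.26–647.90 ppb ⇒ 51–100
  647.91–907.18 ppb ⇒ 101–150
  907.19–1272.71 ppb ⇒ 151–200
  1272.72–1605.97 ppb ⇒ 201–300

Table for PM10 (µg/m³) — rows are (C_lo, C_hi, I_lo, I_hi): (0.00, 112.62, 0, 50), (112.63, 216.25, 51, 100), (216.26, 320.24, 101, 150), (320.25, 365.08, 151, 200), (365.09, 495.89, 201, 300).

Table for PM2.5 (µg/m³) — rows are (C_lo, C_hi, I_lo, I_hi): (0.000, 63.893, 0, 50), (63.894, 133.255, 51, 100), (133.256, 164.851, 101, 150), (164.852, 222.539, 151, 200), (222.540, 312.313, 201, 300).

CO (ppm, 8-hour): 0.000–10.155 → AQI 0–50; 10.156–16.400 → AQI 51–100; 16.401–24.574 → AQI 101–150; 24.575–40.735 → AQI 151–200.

O₃: 0.169 ∈ [0.160, 0.181] ↔ index [151, 200].
151 + (0.169−0.160)·(200−151)/(0.181−0.160) = 151 + 0.009·49/0.021 ≈ 172.00, so AQI = 172.
SO₂: 28 lies in 0–35, so I_lo=0, I_hi=50, C_lo=0, C_hi=35.
(50−0)/(35−0) × (28−0) + 0 = 50/35 × 28 + 0 ≈ 40.00 → 40.
NO₂: 1339.94 lies in 1272.72–1605.97, so I_lo=201, I_hi=300, C_lo=1272.72, C_hi=1605.97.
(300−201)/(1605.97−1272.72) × (1339.94−1272.72) + 201 = 99/333.25 × 67.22 + 201 ≈ 220.97 → 221.
PM10: 357.66 ∈ [320.25, 365.08] ↔ index [151, 200].
151 + (357.66−320.25)·(200−151)/(365.08−320.25) = 151 + 37.41·49/44.83 ≈ 191.89, so AQI = 192.
PM2.5: row 133.256–164.851 (AQI 101–150). (150−101)·(151.251−133.256)/(164.851−133.256) + 101 = 49·17.995/31.595 + 101 ≈ 128.91 → 129.
CO: row 10.156–16.400 (AQI 51–100). (100−51)·(13.202−10.156)/(16.400−10.156) + 51 = 49·3.046/6.244 + 51 ≈ 74.90 → 75.
Sub-indices: O₃→172, SO₂→40, NO₂→221, PM10→192, PM2.5→129, CO→75. Overall AQI = max = 221; dominant pollutant is NO₂.

221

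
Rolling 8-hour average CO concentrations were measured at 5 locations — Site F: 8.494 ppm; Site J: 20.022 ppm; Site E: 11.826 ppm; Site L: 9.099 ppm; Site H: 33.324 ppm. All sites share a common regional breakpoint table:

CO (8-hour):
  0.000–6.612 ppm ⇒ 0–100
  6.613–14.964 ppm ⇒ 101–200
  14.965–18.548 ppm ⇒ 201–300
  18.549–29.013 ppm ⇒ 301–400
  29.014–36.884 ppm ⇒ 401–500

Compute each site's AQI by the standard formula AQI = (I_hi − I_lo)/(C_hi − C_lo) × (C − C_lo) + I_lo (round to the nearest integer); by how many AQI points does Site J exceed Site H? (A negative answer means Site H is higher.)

-140

Site F: 8.494 lies in 6.613–14.964, so I_lo=101, I_hi=200, C_lo=6.613, C_hi=14.964.
(200−101)/(14.964−6.613) × (8.494−6.613) + 101 = 99/8.351 × 1.881 + 101 ≈ 123.30 → 123.
Site J: 20.022 lies in 18.549–29.013, so I_lo=301, I_hi=400, C_lo=18.549, C_hi=29.013.
(400−301)/(29.013−18.549) × (20.022−18.549) + 301 = 99/10.464 × 1.473 + 301 ≈ 314.94 → 315.
Site E: row 6.613–14.964 (AQI 101–200). (200−101)·(11.826−6.613)/(14.964−6.613) + 101 = 99·5.213/8.351 + 101 ≈ 162.80 → 163.
Site L: 9.099 lies in 6.613–14.964, so I_lo=101, I_hi=200, C_lo=6.613, C_hi=14.964.
(200−101)/(14.964−6.613) × (9.099−6.613) + 101 = 99/8.351 × 2.486 + 101 ≈ 130.47 → 130.
Site H 33.324: bracket 29.014–36.884 → index 401–500; slope 99/7.870, offset 4.310.
AQI = 401 + 99/7.870·4.310 ≈ 455.22 ⇒ 455.
AQIs: Site F=123, Site J=315, Site E=163, Site L=130, Site H=455. Site J (315) − Site H (455) = -140.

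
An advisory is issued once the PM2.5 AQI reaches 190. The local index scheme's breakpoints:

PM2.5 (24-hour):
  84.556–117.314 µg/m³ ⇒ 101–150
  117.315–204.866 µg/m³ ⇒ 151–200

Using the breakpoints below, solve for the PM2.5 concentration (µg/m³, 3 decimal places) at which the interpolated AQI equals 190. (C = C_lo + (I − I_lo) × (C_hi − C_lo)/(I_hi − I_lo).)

186.998

AQI 190 lies in the 151–200 band, which corresponds to 117.315–204.866 µg/m³.
C = 117.315 + (190−151)×(204.866−117.315)/(200−151) = 117.315 + 39×87.551/49 ≈ 186.99845 µg/m³ → 186.998 µg/m³ to 3 dp.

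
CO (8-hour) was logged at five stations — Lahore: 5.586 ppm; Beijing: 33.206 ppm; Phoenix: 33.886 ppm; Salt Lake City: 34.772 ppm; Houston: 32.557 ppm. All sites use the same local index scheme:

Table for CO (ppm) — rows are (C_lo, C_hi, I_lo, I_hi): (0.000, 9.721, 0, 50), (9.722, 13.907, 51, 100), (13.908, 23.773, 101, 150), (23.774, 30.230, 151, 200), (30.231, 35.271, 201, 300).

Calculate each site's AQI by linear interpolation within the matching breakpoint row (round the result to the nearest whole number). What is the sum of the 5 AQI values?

Lahore 5.586: bracket 0.000–9.721 → index 0–50; slope 50/9.721, offset 5.586.
AQI = 0 + 50/9.721·5.586 ≈ 28.73 ⇒ 29.
Beijing: 33.206 lies in 30.231–35.271, so I_lo=201, I_hi=300, C_lo=30.231, C_hi=35.271.
(300−201)/(35.271−30.231) × (33.206−30.231) + 201 = 99/5.040 × 2.975 + 201 ≈ 259.44 → 259.
Phoenix: 33.886 ∈ [30.231, 35.271] ↔ index [201, 300].
201 + (33.886−30.231)·(300−201)/(35.271−30.231) = 201 + 3.655·99/5.040 ≈ 272.79, so AQI = 273.
Salt Lake City 34.772: bracket 30.231–35.271 → index 201–300; slope 99/5.040, offset 4.541.
AQI = 201 + 99/5.040·4.541 ≈ 290.20 ⇒ 290.
Houston: 32.557 ∈ [30.231, 35.271] ↔ index [201, 300].
201 + (32.557−30.231)·(300−201)/(35.271−30.231) = 201 + 2.326·99/5.040 ≈ 246.69, so AQI = 247.
AQIs: Lahore=29, Beijing=259, Phoenix=273, Salt Lake City=290, Houston=247. Sum = 29 + 259 + 273 + 290 + 247 = 1098.

1098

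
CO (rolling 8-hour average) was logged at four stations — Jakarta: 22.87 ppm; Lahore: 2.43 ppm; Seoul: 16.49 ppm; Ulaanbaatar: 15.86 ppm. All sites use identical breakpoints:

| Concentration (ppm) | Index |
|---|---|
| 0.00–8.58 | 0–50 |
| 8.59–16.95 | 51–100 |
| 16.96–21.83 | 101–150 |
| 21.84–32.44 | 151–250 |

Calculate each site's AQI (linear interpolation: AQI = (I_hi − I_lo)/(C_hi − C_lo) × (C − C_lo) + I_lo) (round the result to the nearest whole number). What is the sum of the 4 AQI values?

Jakarta: 22.87 ∈ [21.84, 32.44] ↔ index [151, 250].
151 + (22.87−21.84)·(250−151)/(32.44−21.84) = 151 + 1.03·99/10.60 ≈ 160.62, so AQI = 161.
Lahore 2.43: bracket 0.00–8.58 → index 0–50; slope 50/8.58, offset 2.43.
AQI = 0 + 50/8.58·2.43 ≈ 14.16 ⇒ 14.
Seoul: row 8.59–16.95 (AQI 51–100). (100−51)·(16.49−8.59)/(16.95−8.59) + 51 = 49·7.90/8.36 + 51 ≈ 97.30 → 97.
Ulaanbaatar 15.86: bracket 8.59–16.95 → index 51–100; slope 49/8.36, offset 7.27.
AQI = 51 + 49/8.36·7.27 ≈ 93.61 ⇒ 94.
AQIs: Jakarta=161, Lahore=14, Seoul=97, Ulaanbaatar=94. Sum = 161 + 14 + 97 + 94 = 366.

366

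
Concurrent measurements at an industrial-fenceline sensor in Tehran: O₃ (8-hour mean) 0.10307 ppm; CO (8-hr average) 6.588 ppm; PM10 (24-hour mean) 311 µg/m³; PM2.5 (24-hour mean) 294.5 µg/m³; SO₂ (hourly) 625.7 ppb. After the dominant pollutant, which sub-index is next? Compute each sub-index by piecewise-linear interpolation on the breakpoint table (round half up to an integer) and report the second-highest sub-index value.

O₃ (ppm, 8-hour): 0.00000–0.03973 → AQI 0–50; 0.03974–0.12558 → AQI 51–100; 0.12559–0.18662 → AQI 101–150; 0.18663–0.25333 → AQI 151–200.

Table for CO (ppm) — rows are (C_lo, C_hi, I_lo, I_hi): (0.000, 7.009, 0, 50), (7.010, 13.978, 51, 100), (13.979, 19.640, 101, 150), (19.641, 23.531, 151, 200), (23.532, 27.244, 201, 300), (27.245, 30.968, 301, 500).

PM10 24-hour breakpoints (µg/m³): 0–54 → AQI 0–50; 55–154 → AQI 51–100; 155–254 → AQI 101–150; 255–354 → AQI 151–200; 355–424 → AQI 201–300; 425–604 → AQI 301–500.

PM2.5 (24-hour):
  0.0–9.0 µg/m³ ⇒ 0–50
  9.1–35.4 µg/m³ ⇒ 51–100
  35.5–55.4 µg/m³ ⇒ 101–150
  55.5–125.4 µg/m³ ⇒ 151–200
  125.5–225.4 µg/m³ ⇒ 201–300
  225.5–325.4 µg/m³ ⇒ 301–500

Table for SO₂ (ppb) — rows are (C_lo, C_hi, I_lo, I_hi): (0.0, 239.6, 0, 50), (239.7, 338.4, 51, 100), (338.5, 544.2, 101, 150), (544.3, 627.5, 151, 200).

O₃: row 0.03974–0.12558 (AQI 51–100). (100−51)·(0.10307−0.03974)/(0.12558−0.03974) + 51 = 49·0.06333/0.08584 + 51 ≈ 87.15 → 87.
CO: 6.588 lies in 0.000–7.009, so I_lo=0, I_hi=50, C_lo=0.000, C_hi=7.009.
(50−0)/(7.009−0.000) × (6.588−0.000) + 0 = 50/7.009 × 6.588 + 0 ≈ 47.00 → 47.
PM10: 311 ∈ [255, 354] ↔ index [151, 200].
151 + (311−255)·(200−151)/(354−255) = 151 + 56·49/99 ≈ 178.72, so AQI = 179.
PM2.5 294.5: bracket 225.5–325.4 → index 301–500; slope 199/99.9, offset 69.0.
AQI = 301 + 199/99.9·69.0 ≈ 438.45 ⇒ 438.
SO₂ 625.7: bracket 544.3–627.5 → index 151–200; slope 49/83.2, offset 81.4.
AQI = 151 + 49/83.2·81.4 ≈ 198.94 ⇒ 199.
Sub-indices: O₃→87, CO→47, PM10→179, PM2.5→438, SO₂→199. Ranked high→low: 438, 199, 179, 87, 47. Second-highest sub-index = 199.

199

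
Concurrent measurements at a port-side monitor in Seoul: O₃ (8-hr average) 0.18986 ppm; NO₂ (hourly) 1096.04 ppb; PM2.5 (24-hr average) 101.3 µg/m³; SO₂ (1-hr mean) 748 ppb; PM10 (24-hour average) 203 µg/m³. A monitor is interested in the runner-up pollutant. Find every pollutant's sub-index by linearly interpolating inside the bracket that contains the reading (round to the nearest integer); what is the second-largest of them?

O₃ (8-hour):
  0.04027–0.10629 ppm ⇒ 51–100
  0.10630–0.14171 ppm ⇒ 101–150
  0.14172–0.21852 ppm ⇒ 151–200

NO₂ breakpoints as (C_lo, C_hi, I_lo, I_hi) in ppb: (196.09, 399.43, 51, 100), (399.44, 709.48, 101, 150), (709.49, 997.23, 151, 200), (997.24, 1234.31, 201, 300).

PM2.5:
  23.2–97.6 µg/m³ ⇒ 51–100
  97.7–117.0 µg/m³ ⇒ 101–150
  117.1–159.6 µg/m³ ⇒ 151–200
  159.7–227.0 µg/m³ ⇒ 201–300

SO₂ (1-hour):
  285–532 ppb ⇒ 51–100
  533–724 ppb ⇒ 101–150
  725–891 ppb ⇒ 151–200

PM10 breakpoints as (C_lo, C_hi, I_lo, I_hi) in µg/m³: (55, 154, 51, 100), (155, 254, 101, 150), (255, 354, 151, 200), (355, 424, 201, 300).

182

O₃ 0.18986: bracket 0.14172–0.21852 → index 151–200; slope 49/0.07680, offset 0.04814.
AQI = 151 + 49/0.07680·0.04814 ≈ 181.71 ⇒ 182.
NO₂ 1096.04: bracket 997.24–1234.31 → index 201–300; slope 99/237.07, offset 98.80.
AQI = 201 + 99/237.07·98.80 ≈ 242.26 ⇒ 242.
PM2.5: row 97.7–117.0 (AQI 101–150). (150−101)·(101.3−97.7)/(117.0−97.7) + 101 = 49·3.6/19.3 + 101 ≈ 110.14 → 110.
SO₂: 748 lies in 725–891, so I_lo=151, I_hi=200, C_lo=725, C_hi=891.
(200−151)/(891−725) × (748−725) + 151 = 49/166 × 23 + 151 ≈ 157.79 → 158.
PM10: 203 lies in 155–254, so I_lo=101, I_hi=150, C_lo=155, C_hi=254.
(150−101)/(254−155) × (203−155) + 101 = 49/99 × 48 + 101 ≈ 124.76 → 125.
Sub-indices: O₃→182, NO₂→242, PM2.5→110, SO₂→158, PM10→125. Ranked high→low: 242, 182, 158, 125, 110. Second-highest sub-index = 182.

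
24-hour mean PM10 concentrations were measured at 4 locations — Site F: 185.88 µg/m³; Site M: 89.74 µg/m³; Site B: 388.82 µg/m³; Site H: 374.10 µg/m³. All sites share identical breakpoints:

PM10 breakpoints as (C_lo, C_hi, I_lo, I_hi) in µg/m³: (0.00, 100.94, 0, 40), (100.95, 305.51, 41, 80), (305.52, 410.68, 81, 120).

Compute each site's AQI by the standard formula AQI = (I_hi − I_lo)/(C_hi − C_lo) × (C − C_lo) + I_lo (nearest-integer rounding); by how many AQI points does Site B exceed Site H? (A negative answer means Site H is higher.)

Site F: 185.88 ∈ [100.95, 305.51] ↔ index [41, 80].
41 + (185.88−100.95)·(80−41)/(305.51−100.95) = 41 + 84.93·39/204.56 ≈ 57.19, so AQI = 57.
Site M: 89.74 ∈ [0.00, 100.94] ↔ index [0, 40].
0 + (89.74−0.00)·(40−0)/(100.94−0.00) = 0 + 89.74·40/100.94 ≈ 35.56, so AQI = 36.
Site B: row 305.52–410.68 (AQI 81–120). (120−81)·(388.82−305.52)/(410.68−305.52) + 81 = 39·83.30/105.16 + 81 ≈ 111.89 → 112.
Site H: 374.10 lies in 305.52–410.68, so I_lo=81, I_hi=120, C_lo=305.52, C_hi=410.68.
(120−81)/(410.68−305.52) × (374.10−305.52) + 81 = 39/105.16 × 68.58 + 81 ≈ 106.43 → 106.
AQIs: Site F=57, Site M=36, Site B=112, Site H=106. Site B (112) − Site H (106) = 6.

6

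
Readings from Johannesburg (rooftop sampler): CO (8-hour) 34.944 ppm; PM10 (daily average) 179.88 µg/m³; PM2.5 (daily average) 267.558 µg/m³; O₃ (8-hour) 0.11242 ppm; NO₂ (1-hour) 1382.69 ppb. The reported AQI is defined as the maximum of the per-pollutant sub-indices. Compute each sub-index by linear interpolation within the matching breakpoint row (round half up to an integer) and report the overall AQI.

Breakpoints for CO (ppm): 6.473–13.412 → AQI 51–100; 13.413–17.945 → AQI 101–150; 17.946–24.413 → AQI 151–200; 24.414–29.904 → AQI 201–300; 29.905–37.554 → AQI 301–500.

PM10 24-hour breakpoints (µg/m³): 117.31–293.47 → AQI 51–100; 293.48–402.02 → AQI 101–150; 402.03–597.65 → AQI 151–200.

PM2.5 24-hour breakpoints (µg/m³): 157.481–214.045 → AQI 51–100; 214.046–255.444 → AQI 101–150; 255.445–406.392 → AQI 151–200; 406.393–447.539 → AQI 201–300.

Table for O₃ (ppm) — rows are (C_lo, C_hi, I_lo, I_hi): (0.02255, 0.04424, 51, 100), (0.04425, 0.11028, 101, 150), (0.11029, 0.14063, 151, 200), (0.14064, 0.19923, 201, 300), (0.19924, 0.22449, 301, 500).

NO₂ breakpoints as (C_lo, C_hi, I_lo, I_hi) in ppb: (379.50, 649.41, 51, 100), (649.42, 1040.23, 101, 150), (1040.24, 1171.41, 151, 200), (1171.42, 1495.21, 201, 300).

432

CO: 34.944 ∈ [29.905, 37.554] ↔ index [301, 500].
301 + (34.944−29.905)·(500−301)/(37.554−29.905) = 301 + 5.039·199/7.649 ≈ 432.10, so AQI = 432.
PM10 179.88: bracket 117.31–293.47 → index 51–100; slope 49/176.16, offset 62.57.
AQI = 51 + 49/176.16·62.57 ≈ 68.40 ⇒ 68.
PM2.5: 267.558 ∈ [255.445, 406.392] ↔ index [151, 200].
151 + (267.558−255.445)·(200−151)/(406.392−255.445) = 151 + 12.113·49/150.947 ≈ 154.93, so AQI = 155.
O₃: row 0.11029–0.14063 (AQI 151–200). (200−151)·(0.11242−0.11029)/(0.14063−0.11029) + 151 = 49·0.00213/0.03034 + 151 ≈ 154.44 → 154.
NO₂: 1382.69 ∈ [1171.42, 1495.21] ↔ index [201, 300].
201 + (1382.69−1171.42)·(300−201)/(1495.21−1171.42) = 201 + 211.27·99/323.79 ≈ 265.60, so AQI = 266.
Sub-indices: CO→432, PM10→68, PM2.5→155, O₃→154, NO₂→266. Overall AQI = max = 432; dominant pollutant is CO.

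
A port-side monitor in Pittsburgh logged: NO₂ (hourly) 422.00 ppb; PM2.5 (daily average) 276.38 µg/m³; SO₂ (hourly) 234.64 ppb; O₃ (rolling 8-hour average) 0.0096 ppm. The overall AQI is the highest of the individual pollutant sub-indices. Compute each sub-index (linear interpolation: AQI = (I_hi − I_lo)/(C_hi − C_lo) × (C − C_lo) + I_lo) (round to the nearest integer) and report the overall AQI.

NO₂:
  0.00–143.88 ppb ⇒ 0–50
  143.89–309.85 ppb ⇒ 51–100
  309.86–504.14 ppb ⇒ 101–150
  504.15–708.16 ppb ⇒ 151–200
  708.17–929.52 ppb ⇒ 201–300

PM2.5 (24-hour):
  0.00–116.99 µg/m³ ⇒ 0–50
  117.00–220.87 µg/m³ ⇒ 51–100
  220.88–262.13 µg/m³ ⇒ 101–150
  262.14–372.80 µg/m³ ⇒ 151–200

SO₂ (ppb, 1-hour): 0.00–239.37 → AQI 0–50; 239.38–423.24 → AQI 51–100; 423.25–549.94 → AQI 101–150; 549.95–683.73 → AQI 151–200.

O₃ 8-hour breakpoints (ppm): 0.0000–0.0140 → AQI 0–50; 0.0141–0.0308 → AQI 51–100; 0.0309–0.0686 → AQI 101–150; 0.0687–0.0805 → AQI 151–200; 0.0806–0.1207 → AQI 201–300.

157

NO₂ 422.00: bracket 309.86–504.14 → index 101–150; slope 49/194.28, offset 112.14.
AQI = 101 + 49/194.28·112.14 ≈ 129.28 ⇒ 129.
PM2.5 276.38: bracket 262.14–372.80 → index 151–200; slope 49/110.66, offset 14.24.
AQI = 151 + 49/110.66·14.24 ≈ 157.31 ⇒ 157.
SO₂: row 0.00–239.37 (AQI 0–50). (50−0)·(234.64−0.00)/(239.37−0.00) + 0 = 50·234.64/239.37 + 0 ≈ 49.01 → 49.
O₃: 0.0096 ∈ [0.0000, 0.0140] ↔ index [0, 50].
0 + (0.0096−0.0000)·(50−0)/(0.0140−0.0000) = 0 + 0.0096·50/0.0140 ≈ 34.29, so AQI = 34.
Sub-indices: NO₂→129, PM2.5→157, SO₂→49, O₃→34. Overall AQI = max = 157; dominant pollutant is PM2.5.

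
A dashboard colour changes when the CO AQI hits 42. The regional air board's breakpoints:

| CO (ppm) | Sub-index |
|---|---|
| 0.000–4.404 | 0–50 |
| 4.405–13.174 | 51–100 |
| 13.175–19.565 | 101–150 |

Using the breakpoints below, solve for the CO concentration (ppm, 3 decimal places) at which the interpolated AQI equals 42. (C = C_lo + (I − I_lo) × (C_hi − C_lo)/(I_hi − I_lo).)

AQI 42 lies in the 0–50 band, which corresponds to 0.000–4.404 ppm.
C = 0.000 + (42−0)×(4.404−0.000)/(50−0) = 0.000 + 42×4.404/50 ≈ 3.69936 ppm → 3.699 ppm to 3 dp.

3.699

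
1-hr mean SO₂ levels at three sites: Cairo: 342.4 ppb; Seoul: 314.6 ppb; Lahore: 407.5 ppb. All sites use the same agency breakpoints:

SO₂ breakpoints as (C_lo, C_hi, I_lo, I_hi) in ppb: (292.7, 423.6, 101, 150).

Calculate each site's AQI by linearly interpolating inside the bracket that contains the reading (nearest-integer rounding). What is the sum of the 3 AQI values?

Cairo: row 292.7–423.6 (AQI 101–150). (150−101)·(342.4−292.7)/(423.6−292.7) + 101 = 49·49.7/130.9 + 101 ≈ 119.60 → 120.
Seoul: row 292.7–423.6 (AQI 101–150). (150−101)·(314.6−292.7)/(423.6−292.7) + 101 = 49·21.9/130.9 + 101 ≈ 109.20 → 109.
Lahore: 407.5 ∈ [292.7, 423.6] ↔ index [101, 150].
101 + (407.5−292.7)·(150−101)/(423.6−292.7) = 101 + 114.8·49/130.9 ≈ 143.97, so AQI = 144.
AQIs: Cairo=120, Seoul=109, Lahore=144. Sum = 120 + 109 + 144 = 373.

373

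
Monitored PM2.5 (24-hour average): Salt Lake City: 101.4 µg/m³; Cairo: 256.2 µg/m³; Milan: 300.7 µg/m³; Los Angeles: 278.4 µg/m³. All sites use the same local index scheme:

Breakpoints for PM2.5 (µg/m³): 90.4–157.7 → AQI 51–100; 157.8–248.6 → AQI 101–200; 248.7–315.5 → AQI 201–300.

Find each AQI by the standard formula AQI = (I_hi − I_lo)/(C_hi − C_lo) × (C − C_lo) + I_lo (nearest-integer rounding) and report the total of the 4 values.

Salt Lake City: row 90.4–157.7 (AQI 51–100). (100−51)·(101.4−90.4)/(157.7−90.4) + 51 = 49·11.0/67.3 + 51 ≈ 59.01 → 59.
Cairo: 256.2 ∈ [248.7, 315.5] ↔ index [201, 300].
201 + (256.2−248.7)·(300−201)/(315.5−248.7) = 201 + 7.5·99/66.8 ≈ 212.12, so AQI = 212.
Milan: 300.7 lies in 248.7–315.5, so I_lo=201, I_hi=300, C_lo=248.7, C_hi=315.5.
(300−201)/(315.5−248.7) × (300.7−248.7) + 201 = 99/66.8 × 52.0 + 201 ≈ 278.07 → 278.
Los Angeles: 278.4 ∈ [248.7, 315.5] ↔ index [201, 300].
201 + (278.4−248.7)·(300−201)/(315.5−248.7) = 201 + 29.7·99/66.8 ≈ 245.02, so AQI = 245.
AQIs: Salt Lake City=59, Cairo=212, Milan=278, Los Angeles=245. Sum = 59 + 212 + 278 + 245 = 794.

794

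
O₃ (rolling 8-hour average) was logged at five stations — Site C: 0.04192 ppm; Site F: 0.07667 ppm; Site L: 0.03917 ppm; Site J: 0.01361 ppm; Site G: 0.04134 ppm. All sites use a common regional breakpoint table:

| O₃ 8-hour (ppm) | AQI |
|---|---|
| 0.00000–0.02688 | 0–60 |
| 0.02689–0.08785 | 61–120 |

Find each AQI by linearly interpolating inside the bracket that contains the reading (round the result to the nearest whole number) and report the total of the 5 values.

Site C: 0.04192 ∈ [0.02689, 0.08785] ↔ index [61, 120].
61 + (0.04192−0.02689)·(120−61)/(0.08785−0.02689) = 61 + 0.01503·59/0.06096 ≈ 75.55, so AQI = 76.
Site F: 0.07667 ∈ [0.02689, 0.08785] ↔ index [61, 120].
61 + (0.07667−0.02689)·(120−61)/(0.08785−0.02689) = 61 + 0.04978·59/0.06096 ≈ 109.18, so AQI = 109.
Site L: 0.03917 lies in 0.02689–0.08785, so I_lo=61, I_hi=120, C_lo=0.02689, C_hi=0.08785.
(120−61)/(0.08785−0.02689) × (0.03917−0.02689) + 61 = 59/0.06096 × 0.01228 + 61 ≈ 72.89 → 73.
Site J 0.01361: bracket 0.00000–0.02688 → index 0–60; slope 60/0.02688, offset 0.01361.
AQI = 0 + 60/0.02688·0.01361 ≈ 30.38 ⇒ 30.
Site G 0.04134: bracket 0.02689–0.08785 → index 61–120; slope 59/0.06096, offset 0.01445.
AQI = 61 + 59/0.06096·0.01445 ≈ 74.99 ⇒ 75.
AQIs: Site C=76, Site F=109, Site L=73, Site J=30, Site G=75. Sum = 76 + 109 + 73 + 30 + 75 = 363.

363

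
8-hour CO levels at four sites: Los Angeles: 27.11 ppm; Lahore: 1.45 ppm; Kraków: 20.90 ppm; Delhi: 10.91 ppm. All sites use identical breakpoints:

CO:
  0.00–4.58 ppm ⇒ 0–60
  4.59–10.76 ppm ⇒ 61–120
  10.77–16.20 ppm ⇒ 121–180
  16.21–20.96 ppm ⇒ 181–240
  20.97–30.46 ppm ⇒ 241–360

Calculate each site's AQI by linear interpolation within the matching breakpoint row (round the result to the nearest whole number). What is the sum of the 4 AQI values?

699

Los Angeles 27.11: bracket 20.97–30.46 → index 241–360; slope 119/9.49, offset 6.14.
AQI = 241 + 119/9.49·6.14 ≈ 317.99 ⇒ 318.
Lahore: row 0.00–4.58 (AQI 0–60). (60−0)·(1.45−0.00)/(4.58−0.00) + 0 = 60·1.45/4.58 + 0 ≈ 19.00 → 19.
Kraków: row 16.21–20.96 (AQI 181–240). (240−181)·(20.90−16.21)/(20.96−16.21) + 181 = 59·4.69/4.75 + 181 ≈ 239.25 → 239.
Delhi: 10.91 ∈ [10.77, 16.20] ↔ index [121, 180].
121 + (10.91−10.77)·(180−121)/(16.20−10.77) = 121 + 0.14·59/5.43 ≈ 122.52, so AQI = 123.
AQIs: Los Angeles=318, Lahore=19, Kraków=239, Delhi=123. Sum = 318 + 19 + 239 + 123 = 699.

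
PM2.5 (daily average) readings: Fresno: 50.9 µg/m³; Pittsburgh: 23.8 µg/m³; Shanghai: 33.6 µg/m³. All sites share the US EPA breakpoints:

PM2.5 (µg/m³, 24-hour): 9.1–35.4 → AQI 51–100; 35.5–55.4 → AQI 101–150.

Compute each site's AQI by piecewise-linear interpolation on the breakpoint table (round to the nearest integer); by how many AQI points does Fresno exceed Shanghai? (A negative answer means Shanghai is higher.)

42

Fresno: 50.9 lies in 35.5–55.4, so I_lo=101, I_hi=150, C_lo=35.5, C_hi=55.4.
(150−101)/(55.4−35.5) × (50.9−35.5) + 101 = 49/19.9 × 15.4 + 101 ≈ 138.92 → 139.
Pittsburgh: row 9.1–35.4 (AQI 51–100). (100−51)·(23.8−9.1)/(35.4−9.1) + 51 = 49·14.7/26.3 + 51 ≈ 78.39 → 78.
Shanghai: 33.6 lies in 9.1–35.4, so I_lo=51, I_hi=100, C_lo=9.1, C_hi=35.4.
(100−51)/(35.4−9.1) × (33.6−9.1) + 51 = 49/26.3 × 24.5 + 51 ≈ 96.65 → 97.
AQIs: Fresno=139, Pittsburgh=78, Shanghai=97. Fresno (139) − Shanghai (97) = 42.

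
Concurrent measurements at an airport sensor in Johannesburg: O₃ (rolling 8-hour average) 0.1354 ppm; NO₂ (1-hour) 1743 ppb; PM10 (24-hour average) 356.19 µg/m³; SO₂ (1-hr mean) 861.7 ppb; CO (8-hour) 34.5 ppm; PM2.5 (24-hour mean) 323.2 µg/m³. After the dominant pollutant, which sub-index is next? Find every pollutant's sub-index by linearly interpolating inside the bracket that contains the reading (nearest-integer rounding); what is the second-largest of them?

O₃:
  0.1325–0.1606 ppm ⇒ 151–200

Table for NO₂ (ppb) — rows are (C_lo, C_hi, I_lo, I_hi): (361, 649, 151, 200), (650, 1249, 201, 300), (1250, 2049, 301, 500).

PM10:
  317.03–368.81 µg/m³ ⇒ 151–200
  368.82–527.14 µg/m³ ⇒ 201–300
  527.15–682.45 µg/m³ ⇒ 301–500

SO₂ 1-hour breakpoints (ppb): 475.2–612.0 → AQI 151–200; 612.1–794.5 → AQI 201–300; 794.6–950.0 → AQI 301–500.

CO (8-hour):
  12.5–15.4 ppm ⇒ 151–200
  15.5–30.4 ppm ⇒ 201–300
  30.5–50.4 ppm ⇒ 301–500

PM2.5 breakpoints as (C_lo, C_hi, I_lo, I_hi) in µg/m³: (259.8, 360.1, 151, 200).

387

O₃: 0.1354 ∈ [0.1325, 0.1606] ↔ index [151, 200].
151 + (0.1354−0.1325)·(200−151)/(0.1606−0.1325) = 151 + 0.0029·49/0.0281 ≈ 156.06, so AQI = 156.
NO₂: row 1250–2049 (AQI 301–500). (500−301)·(1743−1250)/(2049−1250) + 301 = 199·493/799 + 301 ≈ 423.79 → 424.
PM10 356.19: bracket 317.03–368.81 → index 151–200; slope 49/51.78, offset 39.16.
AQI = 151 + 49/51.78·39.16 ≈ 188.06 ⇒ 188.
SO₂ 861.7: bracket 794.6–950.0 → index 301–500; slope 199/155.4, offset 67.1.
AQI = 301 + 199/155.4·67.1 ≈ 386.93 ⇒ 387.
CO: row 30.5–50.4 (AQI 301–500). (500−301)·(34.5−30.5)/(50.4−30.5) + 301 = 199·4.0/19.9 + 301 ≈ 341.00 → 341.
PM2.5 323.2: bracket 259.8–360.1 → index 151–200; slope 49/100.3, offset 63.4.
AQI = 151 + 49/100.3·63.4 ≈ 181.97 ⇒ 182.
Sub-indices: O₃→156, NO₂→424, PM10→188, SO₂→387, CO→341, PM2.5→182. Ranked high→low: 424, 387, 341, 188, 182, 156. Second-highest sub-index = 387.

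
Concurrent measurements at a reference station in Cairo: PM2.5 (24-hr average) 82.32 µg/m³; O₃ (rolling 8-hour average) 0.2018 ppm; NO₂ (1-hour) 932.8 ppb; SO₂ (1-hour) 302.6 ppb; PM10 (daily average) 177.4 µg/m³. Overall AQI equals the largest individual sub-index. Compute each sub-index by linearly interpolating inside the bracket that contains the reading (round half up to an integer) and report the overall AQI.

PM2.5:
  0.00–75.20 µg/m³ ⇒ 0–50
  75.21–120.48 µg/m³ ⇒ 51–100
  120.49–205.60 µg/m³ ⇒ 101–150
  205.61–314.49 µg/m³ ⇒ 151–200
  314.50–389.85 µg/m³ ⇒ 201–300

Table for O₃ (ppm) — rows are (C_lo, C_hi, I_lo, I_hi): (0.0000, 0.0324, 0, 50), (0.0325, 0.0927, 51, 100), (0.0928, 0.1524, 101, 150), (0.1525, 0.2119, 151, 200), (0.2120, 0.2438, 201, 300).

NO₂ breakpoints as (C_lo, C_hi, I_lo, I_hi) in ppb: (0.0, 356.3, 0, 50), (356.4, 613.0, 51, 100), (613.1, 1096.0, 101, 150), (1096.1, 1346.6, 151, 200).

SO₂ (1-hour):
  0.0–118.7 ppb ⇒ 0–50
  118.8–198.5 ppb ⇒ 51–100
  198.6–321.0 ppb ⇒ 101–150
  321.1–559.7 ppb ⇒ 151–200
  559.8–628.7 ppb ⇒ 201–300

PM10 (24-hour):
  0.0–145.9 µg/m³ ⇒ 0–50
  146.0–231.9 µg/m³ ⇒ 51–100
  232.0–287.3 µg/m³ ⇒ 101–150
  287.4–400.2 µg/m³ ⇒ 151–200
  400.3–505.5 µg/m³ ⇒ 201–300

PM2.5: 82.32 lies in 75.21–120.48, so I_lo=51, I_hi=100, C_lo=75.21, C_hi=120.48.
(100−51)/(120.48−75.21) × (82.32−75.21) + 51 = 49/45.27 × 7.11 + 51 ≈ 58.70 → 59.
O₃: 0.2018 lies in 0.1525–0.2119, so I_lo=151, I_hi=200, C_lo=0.1525, C_hi=0.2119.
(200−151)/(0.2119−0.1525) × (0.2018−0.1525) + 151 = 49/0.0594 × 0.0493 + 151 ≈ 191.67 → 192.
NO₂: row 613.1–1096.0 (AQI 101–150). (150−101)·(932.8−613.1)/(1096.0−613.1) + 101 = 49·319.7/482.9 + 101 ≈ 133.44 → 133.
SO₂ 302.6: bracket 198.6–321.0 → index 101–150; slope 49/122.4, offset 104.0.
AQI = 101 + 49/122.4·104.0 ≈ 142.63 ⇒ 143.
PM10 177.4: bracket 146.0–231.9 → index 51–100; slope 49/85.9, offset 31.4.
AQI = 51 + 49/85.9·31.4 ≈ 68.91 ⇒ 69.
Sub-indices: PM2.5→59, O₃→192, NO₂→133, SO₂→143, PM10→69. Overall AQI = max = 192; dominant pollutant is O₃.

192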